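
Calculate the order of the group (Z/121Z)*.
110

Prime factorization: 121 = 11^2
Using the formula φ(n) = n × Π(1 - 1/p) for each prime factor p:
φ(121) = 121 × (1 - 1/11)
φ(121) = 110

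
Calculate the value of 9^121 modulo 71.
Using Fermat: 9^{70} ≡ 1 (mod 71). 121 ≡ 51 (mod 70). So 9^{121} ≡ 9^{51} ≡ 50 (mod 71)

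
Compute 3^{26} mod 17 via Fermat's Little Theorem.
8

By Fermat's Little Theorem, a^(p-1) ≡ 1 (mod p) for prime p and gcd(a, p) = 1
Here p = 17, so 3^16 ≡ 1 (mod 17)
We can reduce the exponent: 26 mod 16 = 10
So 3^26 ≡ 3^10 (mod 17)
Computing: 3^10 mod 17 = 8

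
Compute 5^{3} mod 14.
13

Using successive squaring:
Binary expansion of 3: 11
Powers of 5 mod 14 (each is the square of the previous):
  5^1 ≡ 5 (mod 14)
  5^2 ≡ 5² = 25 ≡ 11 (mod 14)
3 = 2 + 1, so 5^3 = 5^2 × 5^1 ≡ 11 × 5 (mod 14)
Multiplying step by step:
  11 × 5 = 55 ≡ 13 (mod 14)
Result: 5^3 ≡ 13 (mod 14)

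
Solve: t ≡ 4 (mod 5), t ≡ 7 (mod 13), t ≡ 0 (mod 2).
M = 5 × 13 × 2 = 130. M₁ = 26, y₁ ≡ 1 (mod 5). M₂ = 10, y₂ ≡ 4 (mod 13). M₃ = 65, y₃ ≡ 1 (mod 2). t = 4×26×1 + 7×10×4 + 0×65×1 ≡ 124 (mod 130)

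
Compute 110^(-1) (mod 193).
110^(-1) ≡ 93 (mod 193). Verification: 110 × 93 = 10230 ≡ 1 (mod 193)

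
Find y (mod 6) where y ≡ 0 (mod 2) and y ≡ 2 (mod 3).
M = 2 × 3 = 6. M₁ = 3, y₁ ≡ 1 (mod 2). M₂ = 2, y₂ ≡ 2 (mod 3). y = 0×3×1 + 2×2×2 ≡ 2 (mod 6)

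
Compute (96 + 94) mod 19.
0

(96 + 94) = 190
190 mod 19 = 0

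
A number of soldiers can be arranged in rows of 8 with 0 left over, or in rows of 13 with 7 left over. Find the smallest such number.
M = 8 × 13 = 104. M₁ = 13, y₁ ≡ 5 (mod 8). M₂ = 8, y₂ ≡ 5 (mod 13). n = 0×13×5 + 7×8×5 ≡ 72 (mod 104). The smallest positive such number is 72.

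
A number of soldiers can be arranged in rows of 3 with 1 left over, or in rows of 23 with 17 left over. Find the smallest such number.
M = 3 × 23 = 69. M₁ = 23, y₁ ≡ 2 (mod 3). M₂ = 3, y₂ ≡ 8 (mod 23). r = 1×23×2 + 17×3×8 ≡ 40 (mod 69). The smallest positive such number is 40.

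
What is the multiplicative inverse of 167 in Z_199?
167^(-1) ≡ 143 (mod 199). Verification: 167 × 143 = 23881 ≡ 1 (mod 199)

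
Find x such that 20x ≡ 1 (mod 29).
20^(-1) ≡ 16 (mod 29). Verification: 20 × 16 = 320 ≡ 1 (mod 29)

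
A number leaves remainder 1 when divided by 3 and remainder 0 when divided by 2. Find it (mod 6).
M = 3 × 2 = 6. M₁ = 2, y₁ ≡ 2 (mod 3). M₂ = 3, y₂ ≡ 1 (mod 2). m = 1×2×2 + 0×3×1 ≡ 4 (mod 6)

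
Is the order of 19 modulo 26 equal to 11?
No, the actual order is 12, not 11.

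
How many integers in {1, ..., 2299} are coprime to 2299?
1980

Prime factorization: 2299 = 11^2 × 19
Using the formula φ(n) = n × Π(1 - 1/p) for each prime factor p:
φ(2299) = 2299 × (1 - 1/11) × (1 - 1/19)
φ(2299) = 1980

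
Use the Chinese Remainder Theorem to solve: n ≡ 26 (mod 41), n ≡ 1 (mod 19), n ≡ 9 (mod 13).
10071

Using the Chinese Remainder Theorem:
M = product of moduli = 10127
For equation 1: M_1 = 247, 247 ≡ 1 (mod 41), inverse of 247 mod 41 is 1 (check: 1 × 1 = 1 ≡ 1 (mod 41))
For equation 2: M_2 = 533, 533 ≡ 1 (mod 19), inverse of 533 mod 19 is 1 (check: 1 × 1 = 1 ≡ 1 (mod 19))
For equation 3: M_3 = 779, 779 ≡ 12 (mod 13), inverse of 779 mod 13 is 12 (check: 12 × 12 = 144 ≡ 1 (mod 13))
Combine: n ≡ Σ r_i×M_i×(M_i⁻¹ mod m_i) = 26×247×1 + 1×533×1 + 9×779×12 = 6422 + 533 + 84132 = 91087
91087 mod 10127 = 10071
n ≡ 10071 (mod 10127)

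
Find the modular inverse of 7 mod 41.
7^(-1) ≡ 6 (mod 41). Verification: 7 × 6 = 42 ≡ 1 (mod 41)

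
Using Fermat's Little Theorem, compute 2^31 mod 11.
By Fermat: 2^{10} ≡ 1 (mod 11). 31 = 3×10 + 1. So 2^{31} ≡ 2^{1} ≡ 2 (mod 11)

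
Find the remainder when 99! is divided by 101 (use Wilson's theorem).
(100)! = (99)! × (100) ≡ -1 (mod 101). So (99)! ≡ -1 × (100)^(-1) ≡ (-1)×(-1) = 1 (mod 101)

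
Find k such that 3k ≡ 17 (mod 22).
13

Since gcd(3, 22) = 1 divides 17, a solution exists.
Multiply both sides by the inverse of 3 mod 22:
  3^(-1) mod 22 = 15
  x ≡ 15 × 17 ≡ 255 ≡ 13 (mod 22)
Verification: 3 × 13 = 39 = 1 × 22 + 17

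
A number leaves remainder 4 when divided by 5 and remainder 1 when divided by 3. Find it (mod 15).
M = 5 × 3 = 15. M₁ = 3, y₁ ≡ 2 (mod 5). M₂ = 5, y₂ ≡ 2 (mod 3). r = 4×3×2 + 1×5×2 ≡ 4 (mod 15)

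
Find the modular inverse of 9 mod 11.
9^(-1) ≡ 5 (mod 11). Verification: 9 × 5 = 45 ≡ 1 (mod 11)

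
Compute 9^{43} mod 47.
2

Using successive squaring:
Binary expansion of 43: 101011
Powers of 9 mod 47 (each is the square of the previous):
  9^1 ≡ 9 (mod 47)
  9^2 ≡ 9² = 81 ≡ 34 (mod 47)
  9^4 ≡ 34² = 1156 ≡ 28 (mod 47)
  9^8 ≡ 28² = 784 ≡ 32 (mod 47)
  9^16 ≡ 32² = 1024 ≡ 37 (mod 47)
  9^32 ≡ 37² = 1369 ≡ 6 (mod 47)
43 = 32 + 8 + 2 + 1, so 9^43 = 9^32 × 9^8 × 9^2 × 9^1 ≡ 6 × 32 × 34 × 9 (mod 47)
Multiplying step by step:
  6 × 32 = 192 ≡ 4 (mod 47)
  4 × 34 = 136 ≡ 42 (mod 47)
  42 × 9 = 378 ≡ 2 (mod 47)
Result: 9^43 ≡ 2 (mod 47)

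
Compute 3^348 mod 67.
Using Fermat: 3^{66} ≡ 1 (mod 67). 348 ≡ 18 (mod 66). So 3^{348} ≡ 3^{18} ≡ 24 (mod 67)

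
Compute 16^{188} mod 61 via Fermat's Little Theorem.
57

By Fermat's Little Theorem, a^(p-1) ≡ 1 (mod p) for prime p and gcd(a, p) = 1
Here p = 61, so 16^60 ≡ 1 (mod 61)
We can reduce the exponent: 188 mod 60 = 8
So 16^188 ≡ 16^8 (mod 61)
Computing: 16^8 mod 61 = 57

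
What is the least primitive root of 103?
5

A primitive root g modulo p has order p-1 = 102
Prime divisors of 102: [2, 3, 17]
g is a primitive root iff g^(102/q) ≢ 1 (mod 103) for each prime divisor q
Testing small values:
  g = 2: 2^51 ≡ 1, 2^34 ≡ 46, 2^6 ≡ 64 (mod 103) → 2^51 ≡ 1, not primitive root
  g = 3: 3^51 ≡ 102, 3^34 ≡ 1, 3^6 ≡ 8 (mod 103) → 3^34 ≡ 1, not primitive root
  g = 4: 4^51 ≡ 1, 4^34 ≡ 56, 4^6 ≡ 79 (mod 103) → 4^51 ≡ 1, not primitive root
  g = 5: 5^51 ≡ 102, 5^34 ≡ 56, 5^6 ≡ 72 (mod 103) → none is 1, primitive root!
The smallest primitive root is 5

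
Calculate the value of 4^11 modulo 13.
Using repeated squaring. 11 = 8 + 2 + 1 (binary 1011). Repeated squaring mod 13: 4^1 ≡ 4; 4^2 ≡ 4² = 16 ≡ 3; 4^4 ≡ 3² = 9 ≡ 9; 4^8 ≡ 9² = 81 ≡ 3. Multiply: 4^11 = 4^8 × 4^2 × 4^1 ≡ 3 × 3 × 4 (mod 13): 3 × 3 = 9 ≡ 9; 9 × 4 = 36 ≡ 10. So 4^11 ≡ 10 (mod 13).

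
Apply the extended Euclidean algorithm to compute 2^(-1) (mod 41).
Extended GCD: 2(-20) + 41(1) = 1. So 2^(-1) ≡ 21 ≡ 21 (mod 41). Verify: 2 × 21 = 42 ≡ 1 (mod 41)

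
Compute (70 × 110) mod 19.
5

(70 × 110) = 7700
7700 mod 19 = 5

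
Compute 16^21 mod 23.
Using repeated squaring. 21 = 16 + 4 + 1 (binary 10101). Repeated squaring mod 23: 16^1 ≡ 16; 16^2 ≡ 16² = 256 ≡ 3; 16^4 ≡ 3² = 9 ≡ 9; 16^8 ≡ 9² = 81 ≡ 12; 16^16 ≡ 12² = 144 ≡ 6. Multiply: 16^21 = 16^16 × 16^4 × 16^1 ≡ 6 × 9 × 16 (mod 23): 6 × 9 = 54 ≡ 8; 8 × 16 = 128 ≡ 13. So 16^21 ≡ 13 (mod 23).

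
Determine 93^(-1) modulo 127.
93^(-1) ≡ 56 (mod 127). Verification: 93 × 56 = 5208 ≡ 1 (mod 127)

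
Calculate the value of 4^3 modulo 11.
3 = 2 + 1 (binary 11). Repeated squaring mod 11: 4^1 ≡ 4; 4^2 ≡ 4² = 16 ≡ 5. Multiply: 4^3 = 4^2 × 4^1 ≡ 5 × 4 (mod 11): 5 × 4 = 20 ≡ 9. So 4^3 ≡ 9 (mod 11).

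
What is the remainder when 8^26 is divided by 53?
Using repeated squaring. 26 = 16 + 8 + 2 (binary 11010). Repeated squaring mod 53: 8^1 ≡ 8; 8^2 ≡ 8² = 64 ≡ 11; 8^4 ≡ 11² = 121 ≡ 15; 8^8 ≡ 15² = 225 ≡ 13; 8^16 ≡ 13² = 169 ≡ 10. Multiply: 8^26 = 8^16 × 8^8 × 8^2 ≡ 10 × 13 × 11 (mod 53): 10 × 13 = 130 ≡ 24; 24 × 11 = 264 ≡ 52. So 8^26 ≡ 52 (mod 53).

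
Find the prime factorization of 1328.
2^4 × 83

Divide by primes starting from smallest:
1328 ÷ 2 = 664
664 ÷ 2 = 332
332 ÷ 2 = 166
166 ÷ 2 = 83
83 ÷ 83 = 1

1328 = 2^4 × 83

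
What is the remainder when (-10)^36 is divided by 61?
Using repeated squaring. (-10) ≡ 51 (mod 61). 36 = 32 + 4 (binary 100100). Repeated squaring mod 61: 51^1 ≡ 51; 51^2 ≡ 51² = 2601 ≡ 39; 51^4 ≡ 39² = 1521 ≡ 57; 51^8 ≡ 57² = 3249 ≡ 16; 51^16 ≡ 16² = 256 ≡ 12; 51^32 ≡ 12² = 144 ≡ 22. Multiply: (-10)^36 ≡ 51^32 × 51^4 ≡ 22 × 57 (mod 61): 22 × 57 = 1254 ≡ 34. So (-10)^36 ≡ 34 (mod 61).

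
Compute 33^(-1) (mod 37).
33^(-1) ≡ 9 (mod 37). Verification: 33 × 9 = 297 ≡ 1 (mod 37)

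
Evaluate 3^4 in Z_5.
4 = 4 (binary 100). Repeated squaring mod 5: 3^1 ≡ 3; 3^2 ≡ 3² = 9 ≡ 4; 3^4 ≡ 4² = 16 ≡ 1. So 3^4 ≡ 1 (mod 5).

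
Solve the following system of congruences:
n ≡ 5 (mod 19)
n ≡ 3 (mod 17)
309

Using the Chinese Remainder Theorem:
M = product of moduli = 323
For equation 1: M_1 = 17, 17 ≡ 17 (mod 19), inverse of 17 mod 19 is 9 (check: 17 × 9 = 153 ≡ 1 (mod 19))
For equation 2: M_2 = 19, 19 ≡ 2 (mod 17), inverse of 19 mod 17 is 9 (check: 2 × 9 = 18 ≡ 1 (mod 17))
Combine: n ≡ Σ r_i×M_i×(M_i⁻¹ mod m_i) = 5×17×9 + 3×19×9 = 765 + 513 = 1278
1278 mod 323 = 309
n ≡ 309 (mod 323)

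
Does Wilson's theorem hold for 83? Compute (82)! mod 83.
(82)! mod 83 = 82. Since this equals -1 (mod 83), Wilson confirms 83 is prime.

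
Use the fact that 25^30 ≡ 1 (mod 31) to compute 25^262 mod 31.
By Fermat: 25^{30} ≡ 1 (mod 31). 262 = 8×30 + 22. So 25^{262} ≡ 25^{22} ≡ 25 (mod 31)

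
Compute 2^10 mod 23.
10 = 8 + 2 (binary 1010). Repeated squaring mod 23: 2^1 ≡ 2; 2^2 ≡ 2² = 4 ≡ 4; 2^4 ≡ 4² = 16 ≡ 16; 2^8 ≡ 16² = 256 ≡ 3. Multiply: 2^10 = 2^8 × 2^2 ≡ 3 × 4 (mod 23): 3 × 4 = 12 ≡ 12. So 2^10 ≡ 12 (mod 23).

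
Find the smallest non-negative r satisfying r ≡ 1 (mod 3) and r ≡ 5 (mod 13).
M = 3 × 13 = 39. M₁ = 13, y₁ ≡ 1 (mod 3). M₂ = 3, y₂ ≡ 9 (mod 13). r = 1×13×1 + 5×3×9 ≡ 31 (mod 39)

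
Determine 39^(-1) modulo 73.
39^(-1) ≡ 15 (mod 73). Verification: 39 × 15 = 585 ≡ 1 (mod 73)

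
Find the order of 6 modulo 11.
Powers of 6 mod 11: 6^1≡6, 6^2≡3, 6^3≡7, 6^4≡9, 6^5≡10, 6^6≡5, 6^7≡8, 6^8≡4, 6^9≡2, 6^10≡1. Order = 10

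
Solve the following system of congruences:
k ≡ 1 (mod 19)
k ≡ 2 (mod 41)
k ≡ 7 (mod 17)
1027

Using the Chinese Remainder Theorem:
M = product of moduli = 13243
For equation 1: M_1 = 697, 697 ≡ 13 (mod 19), inverse of 697 mod 19 is 3 (check: 13 × 3 = 39 ≡ 1 (mod 19))
For equation 2: M_2 = 323, 323 ≡ 36 (mod 41), inverse of 323 mod 41 is 8 (check: 36 × 8 = 288 ≡ 1 (mod 41))
For equation 3: M_3 = 779, 779 ≡ 14 (mod 17), inverse of 779 mod 17 is 11 (check: 14 × 11 = 154 ≡ 1 (mod 17))
Combine: k ≡ Σ r_i×M_i×(M_i⁻¹ mod m_i) = 1×697×3 + 2×323×8 + 7×779×11 = 2091 + 5168 + 59983 = 67242
67242 mod 13243 = 1027
k ≡ 1027 (mod 13243)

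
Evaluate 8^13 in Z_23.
Using repeated squaring. 13 = 8 + 4 + 1 (binary 1101). Repeated squaring mod 23: 8^1 ≡ 8; 8^2 ≡ 8² = 64 ≡ 18; 8^4 ≡ 18² = 324 ≡ 2; 8^8 ≡ 2² = 4 ≡ 4. Multiply: 8^13 = 8^8 × 8^4 × 8^1 ≡ 4 × 2 × 8 (mod 23): 4 × 2 = 8 ≡ 8; 8 × 8 = 64 ≡ 18. So 8^13 ≡ 18 (mod 23).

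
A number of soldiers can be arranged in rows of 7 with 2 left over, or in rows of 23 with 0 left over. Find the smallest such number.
M = 7 × 23 = 161. M₁ = 23, y₁ ≡ 4 (mod 7). M₂ = 7, y₂ ≡ 10 (mod 23). k = 2×23×4 + 0×7×10 ≡ 23 (mod 161). The smallest positive such number is 23.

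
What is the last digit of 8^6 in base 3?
8 ≡ 2 (mod 3). 6 = 4 + 2 (binary 110). Repeated squaring mod 3: 2^1 ≡ 2; 2^2 ≡ 2² = 4 ≡ 1; 2^4 ≡ 1² = 1 ≡ 1. Multiply: 8^6 ≡ 2^4 × 2^2 ≡ 1 × 1 (mod 3): 1 × 1 = 1 ≡ 1. So 8^6 ≡ 1 (mod 3).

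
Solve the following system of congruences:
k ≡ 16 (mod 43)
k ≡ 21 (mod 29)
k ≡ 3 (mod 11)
9562

Using the Chinese Remainder Theorem:
M = product of moduli = 13717
For equation 1: M_1 = 319, 319 ≡ 18 (mod 43), inverse of 319 mod 43 is 12 (check: 18 × 12 = 216 ≡ 1 (mod 43))
For equation 2: M_2 = 473, 473 ≡ 9 (mod 29), inverse of 473 mod 29 is 13 (check: 9 × 13 = 117 ≡ 1 (mod 29))
For equation 3: M_3 = 1247, 1247 ≡ 4 (mod 11), inverse of 1247 mod 11 is 3 (check: 4 × 3 = 12 ≡ 1 (mod 11))
Combine: k ≡ Σ r_i×M_i×(M_i⁻¹ mod m_i) = 16×319×12 + 21×473×13 + 3×1247×3 = 61248 + 129129 + 11223 = 201600
201600 mod 13717 = 9562
k ≡ 9562 (mod 13717)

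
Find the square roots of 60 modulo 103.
The square roots of 60 mod 103 are 36 and 67. Verify: 36² = 1296 ≡ 60 (mod 103)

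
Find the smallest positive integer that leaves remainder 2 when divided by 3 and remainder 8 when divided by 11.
M = 3 × 11 = 33. M₁ = 11, y₁ ≡ 2 (mod 3). M₂ = 3, y₂ ≡ 4 (mod 11). z = 2×11×2 + 8×3×4 ≡ 8 (mod 33). The smallest positive such number is 8.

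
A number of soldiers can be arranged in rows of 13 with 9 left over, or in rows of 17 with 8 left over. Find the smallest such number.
M = 13 × 17 = 221. M₁ = 17, y₁ ≡ 10 (mod 13). M₂ = 13, y₂ ≡ 4 (mod 17). n = 9×17×10 + 8×13×4 ≡ 178 (mod 221). The smallest positive such number is 178.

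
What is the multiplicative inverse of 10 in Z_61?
55

Using Extended Euclidean Algorithm:
gcd(10, 61) = 1
Bezout coefficients: 10 × -6 + 61 × 1 = 1
So 10 × -6 ≡ 1 (mod 61)
The inverse is -6 mod 61 = 55
Verification: 10 × 55 = 550 = 9 × 61 + 1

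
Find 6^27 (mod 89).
Using repeated squaring. 27 = 16 + 8 + 2 + 1 (binary 11011). Repeated squaring mod 89: 6^1 ≡ 6; 6^2 ≡ 6² = 36 ≡ 36; 6^4 ≡ 36² = 1296 ≡ 50; 6^8 ≡ 50² = 2500 ≡ 8; 6^16 ≡ 8² = 64 ≡ 64. Multiply: 6^27 = 6^16 × 6^8 × 6^2 × 6^1 ≡ 64 × 8 × 36 × 6 (mod 89): 64 × 8 = 512 ≡ 67; 67 × 36 = 2412 ≡ 9; 9 × 6 = 54 ≡ 54. So 6^27 ≡ 54 (mod 89).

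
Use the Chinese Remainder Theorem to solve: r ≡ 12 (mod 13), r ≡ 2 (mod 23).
M = 13 × 23 = 299. M₁ = 23, y₁ ≡ 4 (mod 13). M₂ = 13, y₂ ≡ 16 (mod 23). r = 12×23×4 + 2×13×16 ≡ 25 (mod 299)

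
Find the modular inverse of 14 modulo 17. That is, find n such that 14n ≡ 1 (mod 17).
11

Using Extended Euclidean Algorithm:
gcd(14, 17) = 1
Bezout coefficients: 14 × -6 + 17 × 5 = 1
So 14 × -6 ≡ 1 (mod 17)
The inverse is -6 mod 17 = 11
Verification: 14 × 11 = 154 = 9 × 17 + 1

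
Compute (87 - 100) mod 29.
16

(87 - 100) = -13
-13 mod 29 = 16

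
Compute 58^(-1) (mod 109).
58^(-1) ≡ 47 (mod 109). Verification: 58 × 47 = 2726 ≡ 1 (mod 109)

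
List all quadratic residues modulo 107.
QRs mod 107: {1, 3, 4, 9, 10, 11, 12, 13, 14, 16, 19, 23, 25, 27, 29, 30, 33, 34, 35, 36, 37, 39, 40, 41, 42, 44, 47, 48, 49, 52, 53, 56, 57, 61, 62, 64, 69, 75, 76, 79, 81, 83, 85, 86, 87, 89, 90, 92, 99, 100, 101, 102, 105}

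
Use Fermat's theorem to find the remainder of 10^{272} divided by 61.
22

By Fermat's Little Theorem, a^(p-1) ≡ 1 (mod p) for prime p and gcd(a, p) = 1
Here p = 61, so 10^60 ≡ 1 (mod 61)
We can reduce the exponent: 272 mod 60 = 32
So 10^272 ≡ 10^32 (mod 61)
Computing: 10^32 mod 61 = 22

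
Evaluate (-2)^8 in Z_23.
(-2) ≡ 21 (mod 23). 8 = 8 (binary 1000). Repeated squaring mod 23: 21^1 ≡ 21; 21^2 ≡ 21² = 441 ≡ 4; 21^4 ≡ 4² = 16 ≡ 16; 21^8 ≡ 16² = 256 ≡ 3. So (-2)^8 ≡ 3 (mod 23).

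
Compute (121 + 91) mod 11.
3

(121 + 91) = 212
212 mod 11 = 3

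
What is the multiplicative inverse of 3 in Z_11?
3^(-1) ≡ 4 (mod 11). Verification: 3 × 4 = 12 ≡ 1 (mod 11)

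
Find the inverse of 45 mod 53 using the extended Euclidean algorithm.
Extended GCD: 45(-20) + 53(17) = 1. So 45^(-1) ≡ 33 ≡ 33 (mod 53). Verify: 45 × 33 = 1485 ≡ 1 (mod 53)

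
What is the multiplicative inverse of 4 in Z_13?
10

Using Extended Euclidean Algorithm:
gcd(4, 13) = 1
Bezout coefficients: 4 × -3 + 13 × 1 = 1
So 4 × -3 ≡ 1 (mod 13)
The inverse is -3 mod 13 = 10
Verification: 4 × 10 = 40 = 3 × 13 + 1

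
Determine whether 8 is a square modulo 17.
By Euler's criterion: 8^{8} ≡ 1 (mod 17). Since this equals 1, 8 is a QR.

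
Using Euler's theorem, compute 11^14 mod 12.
By Euler: 11^{4} ≡ 1 (mod 12) since gcd(11, 12) = 1. 14 = 3×4 + 2. So 11^{14} ≡ 11^{2} ≡ 1 (mod 12)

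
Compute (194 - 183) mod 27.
11

(194 - 183) = 11
11 mod 27 = 11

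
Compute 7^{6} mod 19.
1

Using successive squaring:
Binary expansion of 6: 110
Powers of 7 mod 19 (each is the square of the previous):
  7^1 ≡ 7 (mod 19)
  7^2 ≡ 7² = 49 ≡ 11 (mod 19)
  7^4 ≡ 11² = 121 ≡ 7 (mod 19)
6 = 4 + 2, so 7^6 = 7^4 × 7^2 ≡ 7 × 11 (mod 19)
Multiplying step by step:
  7 × 11 = 77 ≡ 1 (mod 19)
Result: 7^6 ≡ 1 (mod 19)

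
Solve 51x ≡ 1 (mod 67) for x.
46

Using Extended Euclidean Algorithm:
gcd(51, 67) = 1
Bezout coefficients: 51 × -21 + 67 × 16 = 1
So 51 × -21 ≡ 1 (mod 67)
The inverse is -21 mod 67 = 46
Verification: 51 × 46 = 2346 = 35 × 67 + 1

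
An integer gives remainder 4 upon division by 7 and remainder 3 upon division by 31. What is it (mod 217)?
M = 7 × 31 = 217. M₁ = 31, y₁ ≡ 5 (mod 7). M₂ = 7, y₂ ≡ 9 (mod 31). z = 4×31×5 + 3×7×9 ≡ 158 (mod 217). The smallest positive such number is 158.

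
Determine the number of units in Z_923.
840

Prime factorization: 923 = 13 × 71
Using the formula φ(n) = n × Π(1 - 1/p) for each prime factor p:
φ(923) = 923 × (1 - 1/13) × (1 - 1/71)
φ(923) = 840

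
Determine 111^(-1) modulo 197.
111^(-1) ≡ 71 (mod 197). Verification: 111 × 71 = 7881 ≡ 1 (mod 197)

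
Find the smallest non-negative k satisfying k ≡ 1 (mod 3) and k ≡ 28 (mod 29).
M = 3 × 29 = 87. M₁ = 29, y₁ ≡ 2 (mod 3). M₂ = 3, y₂ ≡ 10 (mod 29). k = 1×29×2 + 28×3×10 ≡ 28 (mod 87)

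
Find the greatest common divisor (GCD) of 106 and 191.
1

Using the Euclidean algorithm:
106 = 0 × 191 + 106
191 = 1 × 106 + 85
106 = 1 × 85 + 21
85 = 4 × 21 + 1
21 = 21 × 1 + 0

GCD(106, 191) = 1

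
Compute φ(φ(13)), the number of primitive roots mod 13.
Number of primitive roots mod 13 = φ(12) = 4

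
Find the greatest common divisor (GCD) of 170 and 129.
1

Using the Euclidean algorithm:
170 = 1 × 129 + 41
129 = 3 × 41 + 6
41 = 6 × 6 + 5
6 = 1 × 5 + 1
5 = 5 × 1 + 0

GCD(170, 129) = 1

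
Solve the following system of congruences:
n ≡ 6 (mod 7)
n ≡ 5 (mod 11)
27

Using the Chinese Remainder Theorem:
M = product of moduli = 77
For equation 1: M_1 = 11, 11 ≡ 4 (mod 7), inverse of 11 mod 7 is 2 (check: 4 × 2 = 8 ≡ 1 (mod 7))
For equation 2: M_2 = 7, 7 ≡ 7 (mod 11), inverse of 7 mod 11 is 8 (check: 7 × 8 = 56 ≡ 1 (mod 11))
Combine: n ≡ Σ r_i×M_i×(M_i⁻¹ mod m_i) = 6×11×2 + 5×7×8 = 132 + 280 = 412
412 mod 77 = 27
n ≡ 27 (mod 77)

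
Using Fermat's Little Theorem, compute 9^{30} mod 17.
4

By Fermat's Little Theorem, a^(p-1) ≡ 1 (mod p) for prime p and gcd(a, p) = 1
Here p = 17, so 9^16 ≡ 1 (mod 17)
We can reduce the exponent: 30 mod 16 = 14
So 9^30 ≡ 9^14 (mod 17)
Computing: 9^14 mod 17 = 4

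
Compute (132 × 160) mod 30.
0

(132 × 160) = 21120
21120 mod 30 = 0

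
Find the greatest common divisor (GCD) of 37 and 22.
1

Using the Euclidean algorithm:
37 = 1 × 22 + 15
22 = 1 × 15 + 7
15 = 2 × 7 + 1
7 = 7 × 1 + 0

GCD(37, 22) = 1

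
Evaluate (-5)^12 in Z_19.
Using repeated squaring. (-5) ≡ 14 (mod 19). 12 = 8 + 4 (binary 1100). Repeated squaring mod 19: 14^1 ≡ 14; 14^2 ≡ 14² = 196 ≡ 6; 14^4 ≡ 6² = 36 ≡ 17; 14^8 ≡ 17² = 289 ≡ 4. Multiply: (-5)^12 ≡ 14^8 × 14^4 ≡ 4 × 17 (mod 19): 4 × 17 = 68 ≡ 11. So (-5)^12 ≡ 11 (mod 19).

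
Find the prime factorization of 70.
2 × 5 × 7

Divide by primes starting from smallest:
70 ÷ 2 = 35
35 ÷ 5 = 7
7 ÷ 7 = 1

70 = 2 × 5 × 7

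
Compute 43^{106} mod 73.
3

Using successive squaring:
Binary expansion of 106: 1101010
Powers of 43 mod 73 (each is the square of the previous):
  43^1 ≡ 43 (mod 73)
  43^2 ≡ 43² = 1849 ≡ 24 (mod 73)
  43^4 ≡ 24² = 576 ≡ 65 (mod 73)
  43^8 ≡ 65² = 4225 ≡ 64 (mod 73)
  43^16 ≡ 64² = 4096 ≡ 8 (mod 73)
  43^32 ≡ 8² = 64 ≡ 64 (mod 73)
  43^64 ≡ 64² = 4096 ≡ 8 (mod 73)
106 = 64 + 32 + 8 + 2, so 43^106 = 43^64 × 43^32 × 43^8 × 43^2 ≡ 8 × 64 × 64 × 24 (mod 73)
Multiplying step by step:
  8 × 64 = 512 ≡ 1 (mod 73)
  1 × 64 = 64 ≡ 64 (mod 73)
  64 × 24 = 1536 ≡ 3 (mod 73)
Result: 43^106 ≡ 3 (mod 73)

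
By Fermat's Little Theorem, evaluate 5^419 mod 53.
By Fermat: 5^{52} ≡ 1 (mod 53). 419 = 8×52 + 3. So 5^{419} ≡ 5^{3} ≡ 19 (mod 53)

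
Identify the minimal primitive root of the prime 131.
p - 1 = 130 has prime divisors 2, 5, 13. h is a primitive root mod 131 iff h^(130/q) ≢ 1 (mod 131) for each such q.
h = 2: 2^65 ≡ 130, 2^26 ≡ 53, 2^10 ≡ 107 (mod 131); none is 1, so 2 has order 130 and is a primitive root.
The smallest primitive root mod 131 is g = 2.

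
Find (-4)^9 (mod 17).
(-4) ≡ 13 (mod 17). 9 = 8 + 1 (binary 1001). Repeated squaring mod 17: 13^1 ≡ 13; 13^2 ≡ 13² = 169 ≡ 16; 13^4 ≡ 16² = 256 ≡ 1; 13^8 ≡ 1² = 1 ≡ 1. Multiply: (-4)^9 ≡ 13^8 × 13^1 ≡ 1 × 13 (mod 17): 1 × 13 = 13 ≡ 13. So (-4)^9 ≡ 13 (mod 17).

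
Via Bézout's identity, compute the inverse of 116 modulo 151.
Extended GCD: 116(69) + 151(-53) = 1. So 116^(-1) ≡ 69 ≡ 69 (mod 151). Verify: 116 × 69 = 8004 ≡ 1 (mod 151)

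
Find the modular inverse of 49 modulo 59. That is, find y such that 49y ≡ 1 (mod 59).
53

Using Extended Euclidean Algorithm:
gcd(49, 59) = 1
Bezout coefficients: 49 × -6 + 59 × 5 = 1
So 49 × -6 ≡ 1 (mod 59)
The inverse is -6 mod 59 = 53
Verification: 49 × 53 = 2597 = 44 × 59 + 1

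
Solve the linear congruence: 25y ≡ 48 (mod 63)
12

Since gcd(25, 63) = 1 divides 48, a solution exists.
Multiply both sides by the inverse of 25 mod 63:
  25^(-1) mod 63 = 58
  x ≡ 58 × 48 ≡ 2784 ≡ 12 (mod 63)
Verification: 25 × 12 = 300 = 4 × 63 + 48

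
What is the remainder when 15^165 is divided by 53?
Using Fermat: 15^{52} ≡ 1 (mod 53). 165 ≡ 9 (mod 52). So 15^{165} ≡ 15^{9} ≡ 16 (mod 53)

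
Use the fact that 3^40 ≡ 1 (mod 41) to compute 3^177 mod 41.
By Fermat: 3^{40} ≡ 1 (mod 41). 177 = 4×40 + 17. So 3^{177} ≡ 3^{17} ≡ 3 (mod 41)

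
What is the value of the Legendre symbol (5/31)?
(5/31) = 5^{15} mod 31 = 1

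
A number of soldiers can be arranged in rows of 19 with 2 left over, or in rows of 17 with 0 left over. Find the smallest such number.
M = 19 × 17 = 323. M₁ = 17, y₁ ≡ 9 (mod 19). M₂ = 19, y₂ ≡ 9 (mod 17). m = 2×17×9 + 0×19×9 ≡ 306 (mod 323). The smallest positive such number is 306.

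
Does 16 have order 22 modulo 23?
p - 1 = 22 has prime divisors 2, 11. Check 16^(22/q) mod 23 for each: 16^(22/2) = 16^11 ≡ 1, 16^(22/11) = 16^2 ≡ 3 (mod 23). Since 16^11 ≡ 1 (mod 23), the order of 16 divides 11 (in fact the order is 11) ≠ 22, so it is not a primitive root.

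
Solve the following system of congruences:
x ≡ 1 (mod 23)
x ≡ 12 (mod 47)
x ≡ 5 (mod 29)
13548

Using the Chinese Remainder Theorem:
M = product of moduli = 31349
For equation 1: M_1 = 1363, 1363 ≡ 6 (mod 23), inverse of 1363 mod 23 is 4 (check: 6 × 4 = 24 ≡ 1 (mod 23))
For equation 2: M_2 = 667, 667 ≡ 9 (mod 47), inverse of 667 mod 47 is 21 (check: 9 × 21 = 189 ≡ 1 (mod 47))
For equation 3: M_3 = 1081, 1081 ≡ 8 (mod 29), inverse of 1081 mod 29 is 11 (check: 8 × 11 = 88 ≡ 1 (mod 29))
Combine: x ≡ Σ r_i×M_i×(M_i⁻¹ mod m_i) = 1×1363×4 + 12×667×21 + 5×1081×11 = 5452 + 168084 + 59455 = 232991
232991 mod 31349 = 13548
x ≡ 13548 (mod 31349)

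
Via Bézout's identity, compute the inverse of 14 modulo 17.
Extended GCD: 14(-6) + 17(5) = 1. So 14^(-1) ≡ 11 ≡ 11 (mod 17). Verify: 14 × 11 = 154 ≡ 1 (mod 17)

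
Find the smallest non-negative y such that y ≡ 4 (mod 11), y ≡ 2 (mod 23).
48

Using the Chinese Remainder Theorem:
M = product of moduli = 253
For equation 1: M_1 = 23, 23 ≡ 1 (mod 11), inverse of 23 mod 11 is 1 (check: 1 × 1 = 1 ≡ 1 (mod 11))
For equation 2: M_2 = 11, 11 ≡ 11 (mod 23), inverse of 11 mod 23 is 21 (check: 11 × 21 = 231 ≡ 1 (mod 23))
Combine: y ≡ Σ r_i×M_i×(M_i⁻¹ mod m_i) = 4×23×1 + 2×11×21 = 92 + 462 = 554
554 mod 253 = 48
y ≡ 48 (mod 253)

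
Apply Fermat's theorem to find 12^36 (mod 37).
By Fermat's Little Theorem, 12^{36} ≡ 1 (mod 37) since 37 is prime and gcd(12, 37) = 1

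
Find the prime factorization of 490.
2 × 5 × 7^2

Divide by primes starting from smallest:
490 ÷ 2 = 245
245 ÷ 5 = 49
49 ÷ 7 = 7
7 ÷ 7 = 1

490 = 2 × 5 × 7^2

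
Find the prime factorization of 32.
2^5

Divide by primes starting from smallest:
32 ÷ 2 = 16
16 ÷ 2 = 8
8 ÷ 2 = 4
4 ÷ 2 = 2
2 ÷ 2 = 1

32 = 2^5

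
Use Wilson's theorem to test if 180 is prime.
(179)! mod 180 = 0. Since 0 ≢ -1 (mod 180), 180 is not prime.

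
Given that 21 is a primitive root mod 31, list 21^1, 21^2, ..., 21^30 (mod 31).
g^1, g^2, ..., g^{30} mod 31: {21, 7, 23, 18, 6, 2, 11, 14, 15, 5, 12, 4, 22, 28, 30, 10, 24, 8, 13, 25, 29, 20, 17, 16, 26, 19, 27, 9, 3, 1}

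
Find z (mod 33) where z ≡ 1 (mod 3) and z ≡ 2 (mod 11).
M = 3 × 11 = 33. M₁ = 11, y₁ ≡ 2 (mod 3). M₂ = 3, y₂ ≡ 4 (mod 11). z = 1×11×2 + 2×3×4 ≡ 13 (mod 33)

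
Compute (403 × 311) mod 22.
21

(403 × 311) = 125333
125333 mod 22 = 21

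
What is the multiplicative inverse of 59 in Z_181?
59^(-1) ≡ 135 (mod 181). Verification: 59 × 135 = 7965 ≡ 1 (mod 181)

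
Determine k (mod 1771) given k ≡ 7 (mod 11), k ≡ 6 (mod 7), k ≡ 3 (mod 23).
601

Using the Chinese Remainder Theorem:
M = product of moduli = 1771
For equation 1: M_1 = 161, 161 ≡ 7 (mod 11), inverse of 161 mod 11 is 8 (check: 7 × 8 = 56 ≡ 1 (mod 11))
For equation 2: M_2 = 253, 253 ≡ 1 (mod 7), inverse of 253 mod 7 is 1 (check: 1 × 1 = 1 ≡ 1 (mod 7))
For equation 3: M_3 = 77, 77 ≡ 8 (mod 23), inverse of 77 mod 23 is 3 (check: 8 × 3 = 24 ≡ 1 (mod 23))
Combine: k ≡ Σ r_i×M_i×(M_i⁻¹ mod m_i) = 7×161×8 + 6×253×1 + 3×77×3 = 9016 + 1518 + 693 = 11227
11227 mod 1771 = 601
k ≡ 601 (mod 1771)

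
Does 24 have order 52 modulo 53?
p - 1 = 52 has prime divisors 2, 13. Check 24^(52/q) mod 53 for each: 24^(52/2) = 24^26 ≡ 1, 24^(52/13) = 24^4 ≡ 49 (mod 53). Since 24^26 ≡ 1 (mod 53), the order of 24 divides 26 (in fact the order is 13) ≠ 52, so it is not a primitive root.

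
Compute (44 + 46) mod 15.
0

(44 + 46) = 90
90 mod 15 = 0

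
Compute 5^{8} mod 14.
11

Using successive squaring:
Binary expansion of 8: 1000
Powers of 5 mod 14 (each is the square of the previous):
  5^1 ≡ 5 (mod 14)
  5^2 ≡ 5² = 25 ≡ 11 (mod 14)
  5^4 ≡ 11² = 121 ≡ 9 (mod 14)
  5^8 ≡ 9² = 81 ≡ 11 (mod 14)
8 is a power of 2, so 5^8 is the last square: ≡ 11 (mod 14)
Result: 5^8 ≡ 11 (mod 14)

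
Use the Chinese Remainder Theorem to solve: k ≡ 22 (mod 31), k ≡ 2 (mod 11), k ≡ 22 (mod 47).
10221

Using the Chinese Remainder Theorem:
M = product of moduli = 16027
For equation 1: M_1 = 517, 517 ≡ 21 (mod 31), inverse of 517 mod 31 is 3 (check: 21 × 3 = 63 ≡ 1 (mod 31))
For equation 2: M_2 = 1457, 1457 ≡ 5 (mod 11), inverse of 1457 mod 11 is 9 (check: 5 × 9 = 45 ≡ 1 (mod 11))
For equation 3: M_3 = 341, 341 ≡ 12 (mod 47), inverse of 341 mod 47 is 4 (check: 12 × 4 = 48 ≡ 1 (mod 47))
Combine: k ≡ Σ r_i×M_i×(M_i⁻¹ mod m_i) = 22×517×3 + 2×1457×9 + 22×341×4 = 34122 + 26226 + 30008 = 90356
90356 mod 16027 = 10221
k ≡ 10221 (mod 16027)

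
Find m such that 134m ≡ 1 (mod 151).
134^(-1) ≡ 71 (mod 151). Verification: 134 × 71 = 9514 ≡ 1 (mod 151)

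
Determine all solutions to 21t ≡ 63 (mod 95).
3

Since gcd(21, 95) = 1 divides 63, a solution exists.
Multiply both sides by the inverse of 21 mod 95:
  21^(-1) mod 95 = 86
  x ≡ 86 × 63 ≡ 5418 ≡ 3 (mod 95)
Verification: 21 × 3 = 63 = 0 × 95 + 63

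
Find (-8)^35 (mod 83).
Using repeated squaring. (-8) ≡ 75 (mod 83). 35 = 32 + 2 + 1 (binary 100011). Repeated squaring mod 83: 75^1 ≡ 75; 75^2 ≡ 75² = 5625 ≡ 64; 75^4 ≡ 64² = 4096 ≡ 29; 75^8 ≡ 29² = 841 ≡ 11; 75^16 ≡ 11² = 121 ≡ 38; 75^32 ≡ 38² = 1444 ≡ 33. Multiply: (-8)^35 ≡ 75^32 × 75^2 × 75^1 ≡ 33 × 64 × 75 (mod 83): 33 × 64 = 2112 ≡ 37; 37 × 75 = 2775 ≡ 36. So (-8)^35 ≡ 36 (mod 83).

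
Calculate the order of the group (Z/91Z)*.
72

Prime factorization: 91 = 7 × 13
Using the formula φ(n) = n × Π(1 - 1/p) for each prime factor p:
φ(91) = 91 × (1 - 1/7) × (1 - 1/13)
φ(91) = 72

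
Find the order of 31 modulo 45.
Powers of 31 mod 45: 31^1≡31, 31^2≡16, 31^3≡1. Order = 3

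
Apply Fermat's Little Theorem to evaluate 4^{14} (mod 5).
1

By Fermat's Little Theorem, a^(p-1) ≡ 1 (mod p) for prime p and gcd(a, p) = 1
Here p = 5, so 4^4 ≡ 1 (mod 5)
We can reduce the exponent: 14 mod 4 = 2
So 4^14 ≡ 4^2 (mod 5)
Computing: 4^2 mod 5 = 1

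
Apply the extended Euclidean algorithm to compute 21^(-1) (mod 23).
Extended GCD: 21(11) + 23(-10) = 1. So 21^(-1) ≡ 11 ≡ 11 (mod 23). Verify: 21 × 11 = 231 ≡ 1 (mod 23)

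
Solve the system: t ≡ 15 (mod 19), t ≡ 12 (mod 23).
M = 19 × 23 = 437. M₁ = 23, y₁ ≡ 5 (mod 19). M₂ = 19, y₂ ≡ 17 (mod 23). t = 15×23×5 + 12×19×17 ≡ 357 (mod 437)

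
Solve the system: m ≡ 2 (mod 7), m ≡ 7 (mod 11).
M = 7 × 11 = 77. M₁ = 11, y₁ ≡ 2 (mod 7). M₂ = 7, y₂ ≡ 8 (mod 11). m = 2×11×2 + 7×7×8 ≡ 51 (mod 77)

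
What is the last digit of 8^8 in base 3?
8 ≡ 2 (mod 3). 8 = 8 (binary 1000). Repeated squaring mod 3: 2^1 ≡ 2; 2^2 ≡ 2² = 4 ≡ 1; 2^4 ≡ 1² = 1 ≡ 1; 2^8 ≡ 1² = 1 ≡ 1. So 8^8 ≡ 1 (mod 3).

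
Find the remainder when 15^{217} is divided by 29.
By Fermat: 15^{28} ≡ 1 (mod 29). 217 = 7×28 + 21. So 15^{217} ≡ 15^{21} ≡ 12 (mod 29)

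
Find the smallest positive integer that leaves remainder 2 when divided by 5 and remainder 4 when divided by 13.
M = 5 × 13 = 65. M₁ = 13, y₁ ≡ 2 (mod 5). M₂ = 5, y₂ ≡ 8 (mod 13). k = 2×13×2 + 4×5×8 ≡ 17 (mod 65). The smallest positive such number is 17.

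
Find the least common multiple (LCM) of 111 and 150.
5550

First find GCD(111, 150) using the Euclidean algorithm:
111 = 0 × 150 + 111
150 = 1 × 111 + 39
111 = 2 × 39 + 33
39 = 1 × 33 + 6
33 = 5 × 6 + 3
6 = 2 × 3 + 0
GCD(111, 150) = 3

LCM formula: LCM(a, b) = (a × b) / GCD(a, b)
LCM(111, 150) = (111 × 150) / 3
LCM(111, 150) = 16650 / 3
LCM(111, 150) = 5550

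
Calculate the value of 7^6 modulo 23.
6 = 4 + 2 (binary 110). Repeated squaring mod 23: 7^1 ≡ 7; 7^2 ≡ 7² = 49 ≡ 3; 7^4 ≡ 3² = 9 ≡ 9. Multiply: 7^6 = 7^4 × 7^2 ≡ 9 × 3 (mod 23): 9 × 3 = 27 ≡ 4. So 7^6 ≡ 4 (mod 23).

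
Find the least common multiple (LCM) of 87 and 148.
12876

First find GCD(87, 148) using the Euclidean algorithm:
87 = 0 × 148 + 87
148 = 1 × 87 + 61
87 = 1 × 61 + 26
61 = 2 × 26 + 9
26 = 2 × 9 + 8
9 = 1 × 8 + 1
8 = 8 × 1 + 0
GCD(87, 148) = 1

LCM formula: LCM(a, b) = (a × b) / GCD(a, b)
LCM(87, 148) = (87 × 148) / 1
LCM(87, 148) = 12876 / 1
LCM(87, 148) = 12876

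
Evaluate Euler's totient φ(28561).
26364

Prime factorization: 28561 = 13^4
Using the formula φ(n) = n × Π(1 - 1/p) for each prime factor p:
φ(28561) = 28561 × (1 - 1/13)
φ(28561) = 26364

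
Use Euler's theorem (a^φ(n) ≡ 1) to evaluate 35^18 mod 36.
By Euler: 35^{12} ≡ 1 (mod 36) since gcd(35, 36) = 1. 18 = 1×12 + 6. So 35^{18} ≡ 35^{6} ≡ 1 (mod 36)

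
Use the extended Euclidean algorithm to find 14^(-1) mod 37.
Extended GCD: 14(8) + 37(-3) = 1. So 14^(-1) ≡ 8 ≡ 8 (mod 37). Verify: 14 × 8 = 112 ≡ 1 (mod 37)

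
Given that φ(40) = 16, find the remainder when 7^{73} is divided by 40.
By Euler: 7^{16} ≡ 1 (mod 40) since gcd(7, 40) = 1. 73 = 4×16 + 9. So 7^{73} ≡ 7^{9} ≡ 7 (mod 40)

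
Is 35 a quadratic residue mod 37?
By Euler's criterion: 35^{18} ≡ 36 (mod 37). Since this equals -1 (≡ 36), 35 is not a QR.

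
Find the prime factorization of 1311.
3 × 19 × 23

Divide by primes starting from smallest:
1311 ÷ 3 = 437
437 ÷ 19 = 23
23 ÷ 23 = 1

1311 = 3 × 19 × 23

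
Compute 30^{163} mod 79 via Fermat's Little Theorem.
3

By Fermat's Little Theorem, a^(p-1) ≡ 1 (mod p) for prime p and gcd(a, p) = 1
Here p = 79, so 30^78 ≡ 1 (mod 79)
We can reduce the exponent: 163 mod 78 = 7
So 30^163 ≡ 30^7 (mod 79)
Computing: 30^7 mod 79 = 3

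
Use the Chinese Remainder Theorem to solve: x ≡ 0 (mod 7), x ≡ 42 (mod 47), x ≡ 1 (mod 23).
1358

Using the Chinese Remainder Theorem:
M = product of moduli = 7567
For equation 1: M_1 = 1081, 1081 ≡ 3 (mod 7), inverse of 1081 mod 7 is 5 (check: 3 × 5 = 15 ≡ 1 (mod 7))
For equation 2: M_2 = 161, 161 ≡ 20 (mod 47), inverse of 161 mod 47 is 40 (check: 20 × 40 = 800 ≡ 1 (mod 47))
For equation 3: M_3 = 329, 329 ≡ 7 (mod 23), inverse of 329 mod 23 is 10 (check: 7 × 10 = 70 ≡ 1 (mod 23))
Combine: x ≡ Σ r_i×M_i×(M_i⁻¹ mod m_i) = 0×1081×5 + 42×161×40 + 1×329×10 = 0 + 270480 + 3290 = 273770
273770 mod 7567 = 1358
x ≡ 1358 (mod 7567)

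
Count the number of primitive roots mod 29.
Number of primitive roots mod 29 = φ(28) = 12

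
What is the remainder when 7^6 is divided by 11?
6 = 4 + 2 (binary 110). Repeated squaring mod 11: 7^1 ≡ 7; 7^2 ≡ 7² = 49 ≡ 5; 7^4 ≡ 5² = 25 ≡ 3. Multiply: 7^6 = 7^4 × 7^2 ≡ 3 × 5 (mod 11): 3 × 5 = 15 ≡ 4. So 7^6 ≡ 4 (mod 11).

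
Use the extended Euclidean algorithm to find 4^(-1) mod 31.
Extended GCD: 4(8) + 31(-1) = 1. So 4^(-1) ≡ 8 ≡ 8 (mod 31). Verify: 4 × 8 = 32 ≡ 1 (mod 31)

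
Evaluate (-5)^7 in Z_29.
(-5) ≡ 24 (mod 29). 7 = 4 + 2 + 1 (binary 111). Repeated squaring mod 29: 24^1 ≡ 24; 24^2 ≡ 24² = 576 ≡ 25; 24^4 ≡ 25² = 625 ≡ 16. Multiply: (-5)^7 ≡ 24^4 × 24^2 × 24^1 ≡ 16 × 25 × 24 (mod 29): 16 × 25 = 400 ≡ 23; 23 × 24 = 552 ≡ 1. So (-5)^7 ≡ 1 (mod 29).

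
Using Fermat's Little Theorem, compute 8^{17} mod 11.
2

By Fermat's Little Theorem, a^(p-1) ≡ 1 (mod p) for prime p and gcd(a, p) = 1
Here p = 11, so 8^10 ≡ 1 (mod 11)
We can reduce the exponent: 17 mod 10 = 7
So 8^17 ≡ 8^7 (mod 11)
Computing: 8^7 mod 11 = 2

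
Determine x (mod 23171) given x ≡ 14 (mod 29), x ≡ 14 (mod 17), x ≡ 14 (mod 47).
14

Using the Chinese Remainder Theorem:
M = product of moduli = 23171
For equation 1: M_1 = 799, 799 ≡ 16 (mod 29), inverse of 799 mod 29 is 20 (check: 16 × 20 = 320 ≡ 1 (mod 29))
For equation 2: M_2 = 1363, 1363 ≡ 3 (mod 17), inverse of 1363 mod 17 is 6 (check: 3 × 6 = 18 ≡ 1 (mod 17))
For equation 3: M_3 = 493, 493 ≡ 23 (mod 47), inverse of 493 mod 47 is 45 (check: 23 × 45 = 1035 ≡ 1 (mod 47))
Combine: x ≡ Σ r_i×M_i×(M_i⁻¹ mod m_i) = 14×799×20 + 14×1363×6 + 14×493×45 = 223720 + 114492 + 310590 = 648802
648802 mod 23171 = 14
x ≡ 14 (mod 23171)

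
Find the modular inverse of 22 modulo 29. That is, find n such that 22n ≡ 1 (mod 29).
4

Using Extended Euclidean Algorithm:
gcd(22, 29) = 1
Bezout coefficients: 22 × 4 + 29 × -3 = 1
So 22 × 4 ≡ 1 (mod 29)
The inverse is 4 mod 29 = 4
Verification: 22 × 4 = 88 = 3 × 29 + 1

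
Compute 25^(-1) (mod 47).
25^(-1) ≡ 32 (mod 47). Verification: 25 × 32 = 800 ≡ 1 (mod 47)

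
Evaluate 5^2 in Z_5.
5 ≡ 0 (mod 5). 2 = 2 (binary 10). Repeated squaring mod 5: 0^1 ≡ 0; 0^2 ≡ 0² = 0 ≡ 0. So 5^2 ≡ 0 (mod 5).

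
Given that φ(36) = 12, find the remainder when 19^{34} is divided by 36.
By Euler: 19^{12} ≡ 1 (mod 36) since gcd(19, 36) = 1. 34 = 2×12 + 10. So 19^{34} ≡ 19^{10} ≡ 1 (mod 36)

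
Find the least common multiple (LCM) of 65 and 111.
7215

First find GCD(65, 111) using the Euclidean algorithm:
65 = 0 × 111 + 65
111 = 1 × 65 + 46
65 = 1 × 46 + 19
46 = 2 × 19 + 8
19 = 2 × 8 + 3
8 = 2 × 3 + 2
3 = 1 × 2 + 1
2 = 2 × 1 + 0
GCD(65, 111) = 1

LCM formula: LCM(a, b) = (a × b) / GCD(a, b)
LCM(65, 111) = (65 × 111) / 1
LCM(65, 111) = 7215 / 1
LCM(65, 111) = 7215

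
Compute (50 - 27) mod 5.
3

(50 - 27) = 23
23 mod 5 = 3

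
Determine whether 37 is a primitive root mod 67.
p - 1 = 66 has prime divisors 2, 3, 11. Check 37^(66/q) mod 67 for each: 37^(66/2) = 37^33 ≡ 1, 37^(66/3) = 37^22 ≡ 37, 37^(66/11) = 37^6 ≡ 1 (mod 67). Since 37^33 ≡ 1 (mod 67), the order of 37 divides 33 (in fact the order is 3) ≠ 66, so it is not a primitive root.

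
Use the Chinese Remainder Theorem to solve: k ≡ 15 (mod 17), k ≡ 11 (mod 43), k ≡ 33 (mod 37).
5472

Using the Chinese Remainder Theorem:
M = product of moduli = 27047
For equation 1: M_1 = 1591, 1591 ≡ 10 (mod 17), inverse of 1591 mod 17 is 12 (check: 10 × 12 = 120 ≡ 1 (mod 17))
For equation 2: M_2 = 629, 629 ≡ 27 (mod 43), inverse of 629 mod 43 is 8 (check: 27 × 8 = 216 ≡ 1 (mod 43))
For equation 3: M_3 = 731, 731 ≡ 28 (mod 37), inverse of 731 mod 37 is 4 (check: 28 × 4 = 112 ≡ 1 (mod 37))
Combine: k ≡ Σ r_i×M_i×(M_i⁻¹ mod m_i) = 15×1591×12 + 11×629×8 + 33×731×4 = 286380 + 55352 + 96492 = 438224
438224 mod 27047 = 5472
k ≡ 5472 (mod 27047)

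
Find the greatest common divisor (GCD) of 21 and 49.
7

Using the Euclidean algorithm:
21 = 0 × 49 + 21
49 = 2 × 21 + 7
21 = 3 × 7 + 0

GCD(21, 49) = 7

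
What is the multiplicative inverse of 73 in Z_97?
4

Using Extended Euclidean Algorithm:
gcd(73, 97) = 1
Bezout coefficients: 73 × 4 + 97 × -3 = 1
So 73 × 4 ≡ 1 (mod 97)
The inverse is 4 mod 97 = 4
Verification: 73 × 4 = 292 = 3 × 97 + 1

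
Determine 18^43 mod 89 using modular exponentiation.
Using repeated squaring. 43 = 32 + 8 + 2 + 1 (binary 101011). Repeated squaring mod 89: 18^1 ≡ 18; 18^2 ≡ 18² = 324 ≡ 57; 18^4 ≡ 57² = 3249 ≡ 45; 18^8 ≡ 45² = 2025 ≡ 67; 18^16 ≡ 67² = 4489 ≡ 39; 18^32 ≡ 39² = 1521 ≡ 8. Multiply: 18^43 = 18^32 × 18^8 × 18^2 × 18^1 ≡ 8 × 67 × 57 × 18 (mod 89): 8 × 67 = 536 ≡ 2; 2 × 57 = 114 ≡ 25; 25 × 18 = 450 ≡ 5. So 18^43 ≡ 5 (mod 89).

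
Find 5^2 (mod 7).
2 = 2 (binary 10). Repeated squaring mod 7: 5^1 ≡ 5; 5^2 ≡ 5² = 25 ≡ 4. So 5^2 ≡ 4 (mod 7).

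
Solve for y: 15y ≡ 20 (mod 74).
26

Since gcd(15, 74) = 1 divides 20, a solution exists.
Multiply both sides by the inverse of 15 mod 74:
  15^(-1) mod 74 = 5
  x ≡ 5 × 20 ≡ 100 ≡ 26 (mod 74)
Verification: 15 × 26 = 390 = 5 × 74 + 20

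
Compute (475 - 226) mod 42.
39

(475 - 226) = 249
249 mod 42 = 39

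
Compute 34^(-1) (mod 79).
7

Using Extended Euclidean Algorithm:
gcd(34, 79) = 1
Bezout coefficients: 34 × 7 + 79 × -3 = 1
So 34 × 7 ≡ 1 (mod 79)
The inverse is 7 mod 79 = 7
Verification: 34 × 7 = 238 = 3 × 79 + 1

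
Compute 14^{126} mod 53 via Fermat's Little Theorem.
6

By Fermat's Little Theorem, a^(p-1) ≡ 1 (mod p) for prime p and gcd(a, p) = 1
Here p = 53, so 14^52 ≡ 1 (mod 53)
We can reduce the exponent: 126 mod 52 = 22
So 14^126 ≡ 14^22 (mod 53)
Computing: 14^22 mod 53 = 6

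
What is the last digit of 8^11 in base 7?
Using Fermat: 8^{6} ≡ 1 (mod 7). 11 ≡ 5 (mod 6). So 8^{11} ≡ 8^{5} ≡ 1 (mod 7)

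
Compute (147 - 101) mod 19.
8

(147 - 101) = 46
46 mod 19 = 8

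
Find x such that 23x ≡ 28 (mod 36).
20

Since gcd(23, 36) = 1 divides 28, a solution exists.
Multiply both sides by the inverse of 23 mod 36:
  23^(-1) mod 36 = 11
  x ≡ 11 × 28 ≡ 308 ≡ 20 (mod 36)
Verification: 23 × 20 = 460 = 12 × 36 + 28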